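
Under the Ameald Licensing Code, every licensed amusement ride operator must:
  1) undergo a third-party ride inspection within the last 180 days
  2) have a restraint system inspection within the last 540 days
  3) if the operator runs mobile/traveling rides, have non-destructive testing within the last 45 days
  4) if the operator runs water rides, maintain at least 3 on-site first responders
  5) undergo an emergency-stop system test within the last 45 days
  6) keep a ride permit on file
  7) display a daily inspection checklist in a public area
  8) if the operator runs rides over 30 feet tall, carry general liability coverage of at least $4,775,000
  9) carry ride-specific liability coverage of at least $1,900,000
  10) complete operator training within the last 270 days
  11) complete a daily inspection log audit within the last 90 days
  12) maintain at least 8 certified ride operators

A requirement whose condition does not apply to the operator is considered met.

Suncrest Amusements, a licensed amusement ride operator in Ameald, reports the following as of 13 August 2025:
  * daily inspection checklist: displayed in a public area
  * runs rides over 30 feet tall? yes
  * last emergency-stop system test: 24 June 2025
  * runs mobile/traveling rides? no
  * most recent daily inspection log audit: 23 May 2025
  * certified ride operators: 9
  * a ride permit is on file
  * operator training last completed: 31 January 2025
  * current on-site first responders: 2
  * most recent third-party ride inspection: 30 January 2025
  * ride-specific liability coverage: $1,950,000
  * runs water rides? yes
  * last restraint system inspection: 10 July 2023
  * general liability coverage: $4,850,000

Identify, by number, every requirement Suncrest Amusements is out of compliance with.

1. third-party ride inspection 195 days ago vs limit 180 → not met
2. restraint system inspection 765 days ago vs limit 540 → not met
3. condition 'runs mobile/traveling rides' does not hold → requirement n/a → met
4. condition 'runs water rides' holds; on-site first responders 2 < 3 → not met
5. emergency-stop system test 50 days ago vs limit 45 → not met
6. ride permit present → met
7. daily inspection checklist present → met
8. condition 'runs rides over 30 feet tall' holds; general liability coverage $4,850,000 ≥ $4,775,000 → met
9. ride-specific liability coverage $1,950,000 ≥ $1,900,000 → met
10. operator training 194 days ago vs limit 270 → met
11. daily inspection log audit 82 days ago vs limit 90 → met
12. certified ride operators 9 ≥ 8 → met
Not met: 1, 2, 4, 5

1, 2, 4, 5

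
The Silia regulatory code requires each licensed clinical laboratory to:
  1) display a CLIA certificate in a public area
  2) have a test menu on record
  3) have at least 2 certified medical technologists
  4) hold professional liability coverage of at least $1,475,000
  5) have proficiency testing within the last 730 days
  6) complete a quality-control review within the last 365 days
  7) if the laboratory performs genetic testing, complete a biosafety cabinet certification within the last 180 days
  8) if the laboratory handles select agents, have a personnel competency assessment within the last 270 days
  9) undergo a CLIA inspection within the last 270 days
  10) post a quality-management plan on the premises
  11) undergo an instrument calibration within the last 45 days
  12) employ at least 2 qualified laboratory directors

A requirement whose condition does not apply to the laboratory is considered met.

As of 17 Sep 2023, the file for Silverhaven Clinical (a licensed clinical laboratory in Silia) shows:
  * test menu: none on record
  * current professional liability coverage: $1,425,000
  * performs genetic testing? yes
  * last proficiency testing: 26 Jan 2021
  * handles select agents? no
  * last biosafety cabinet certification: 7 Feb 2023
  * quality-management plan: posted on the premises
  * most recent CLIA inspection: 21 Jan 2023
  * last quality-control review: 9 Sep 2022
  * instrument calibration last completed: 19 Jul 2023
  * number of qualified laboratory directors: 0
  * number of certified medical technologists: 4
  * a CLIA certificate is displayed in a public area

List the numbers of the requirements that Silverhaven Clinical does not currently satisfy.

2, 4, 5, 6, 7, 11, 12

1. CLIA certificate present → met
2. test menu absent → not met
3. certified medical technologists 4 ≥ 2 → met
4. professional liability coverage $1,425,000 < $1,475,000 → not met
5. proficiency testing 964 days ago vs limit 730 → not met
6. quality-control review 373 days ago vs limit 365 → not met
7. condition 'performs genetic testing' holds; biosafety cabinet certification 222 days ago vs limit 180 → not met
8. condition 'handles select agents' does not hold → requirement n/a → met
9. CLIA inspection 239 days ago vs limit 270 → met
10. quality-management plan present → met
11. instrument calibration 60 days ago vs limit 45 → not met
12. qualified laboratory directors 0 < 2 → not met
Not met: 2, 4, 5, 6, 7, 11, 12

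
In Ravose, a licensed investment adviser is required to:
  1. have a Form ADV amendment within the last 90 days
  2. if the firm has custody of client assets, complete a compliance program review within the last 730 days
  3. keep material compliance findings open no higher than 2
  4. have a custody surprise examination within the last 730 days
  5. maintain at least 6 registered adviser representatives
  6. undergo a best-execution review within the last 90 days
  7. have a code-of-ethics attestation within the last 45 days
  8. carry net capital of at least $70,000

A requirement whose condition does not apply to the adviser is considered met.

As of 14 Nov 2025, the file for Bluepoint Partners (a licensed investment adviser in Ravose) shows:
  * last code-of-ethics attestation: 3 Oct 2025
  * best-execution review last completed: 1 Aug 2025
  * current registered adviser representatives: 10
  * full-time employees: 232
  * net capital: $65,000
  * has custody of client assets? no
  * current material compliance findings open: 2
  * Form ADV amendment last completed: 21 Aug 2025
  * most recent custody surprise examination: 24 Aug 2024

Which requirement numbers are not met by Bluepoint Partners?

6, 8

1. Form ADV amendment 85 days ago vs limit 90 → met
2. condition 'has custody of client assets' does not hold → requirement n/a → met
3. material compliance findings open 2 ≤ 2 → met
4. custody surprise examination 447 days ago vs limit 730 → met
5. registered adviser representatives 10 ≥ 6 → met
6. best-execution review 105 days ago vs limit 90 → not met
7. code-of-ethics attestation 42 days ago vs limit 45 → met
8. net capital $65,000 < $70,000 → not met
Not met: 6, 8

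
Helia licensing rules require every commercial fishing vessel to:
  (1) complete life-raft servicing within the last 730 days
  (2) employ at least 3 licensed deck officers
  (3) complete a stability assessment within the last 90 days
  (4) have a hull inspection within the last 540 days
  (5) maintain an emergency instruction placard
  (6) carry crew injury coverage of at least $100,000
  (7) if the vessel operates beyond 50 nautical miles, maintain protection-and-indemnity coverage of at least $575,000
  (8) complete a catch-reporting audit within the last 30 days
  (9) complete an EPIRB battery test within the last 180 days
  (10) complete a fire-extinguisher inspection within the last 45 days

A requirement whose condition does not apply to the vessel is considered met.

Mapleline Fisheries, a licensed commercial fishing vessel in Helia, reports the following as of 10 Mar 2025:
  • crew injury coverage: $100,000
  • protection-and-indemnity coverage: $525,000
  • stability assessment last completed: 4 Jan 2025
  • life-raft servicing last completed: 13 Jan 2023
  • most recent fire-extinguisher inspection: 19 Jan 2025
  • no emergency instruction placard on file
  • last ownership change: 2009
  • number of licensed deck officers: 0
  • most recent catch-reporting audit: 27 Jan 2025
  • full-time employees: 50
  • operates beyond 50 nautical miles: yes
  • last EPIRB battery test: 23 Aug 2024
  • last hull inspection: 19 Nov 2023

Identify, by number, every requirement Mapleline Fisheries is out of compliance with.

1, 2, 5, 7, 8, 9, 10

1. life-raft servicing 787 days ago vs limit 730 → not met
2. licensed deck officers 0 < 3 → not met
3. stability assessment 65 days ago vs limit 90 → met
4. hull inspection 477 days ago vs limit 540 → met
5. emergency instruction placard absent → not met
6. crew injury coverage $100,000 ≥ $100,000 → met
7. condition 'operates beyond 50 nautical miles' holds; protection-and-indemnity coverage $525,000 < $575,000 → not met
8. catch-reporting audit 42 days ago vs limit 30 → not met
9. EPIRB battery test 199 days ago vs limit 180 → not met
10. fire-extinguisher inspection 50 days ago vs limit 45 → not met
Not met: 1, 2, 5, 7, 8, 9, 10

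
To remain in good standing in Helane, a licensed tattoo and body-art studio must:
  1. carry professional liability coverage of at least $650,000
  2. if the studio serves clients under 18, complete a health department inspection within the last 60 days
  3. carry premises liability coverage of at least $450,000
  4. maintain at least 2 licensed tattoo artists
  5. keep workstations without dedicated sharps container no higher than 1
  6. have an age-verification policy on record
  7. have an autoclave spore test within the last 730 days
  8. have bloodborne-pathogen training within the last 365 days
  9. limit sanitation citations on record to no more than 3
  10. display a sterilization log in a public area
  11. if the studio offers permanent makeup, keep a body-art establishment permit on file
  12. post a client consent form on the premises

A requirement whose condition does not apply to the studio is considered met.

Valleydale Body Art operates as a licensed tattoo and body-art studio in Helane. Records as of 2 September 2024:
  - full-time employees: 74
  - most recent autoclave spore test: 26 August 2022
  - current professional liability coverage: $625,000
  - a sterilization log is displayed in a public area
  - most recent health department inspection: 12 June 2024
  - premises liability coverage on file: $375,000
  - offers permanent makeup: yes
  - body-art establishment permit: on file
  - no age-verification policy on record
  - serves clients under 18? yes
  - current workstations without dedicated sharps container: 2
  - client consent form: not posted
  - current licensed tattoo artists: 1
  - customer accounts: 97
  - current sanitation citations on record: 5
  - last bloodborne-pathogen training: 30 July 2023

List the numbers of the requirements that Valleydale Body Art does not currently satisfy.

1, 2, 3, 4, 5, 6, 7, 8, 9, 12

1. professional liability coverage $625,000 < $650,000 → not met
2. condition 'serves clients under 18' holds; health department inspection 82 days ago vs limit 60 → not met
3. premises liability coverage $375,000 < $450,000 → not met
4. licensed tattoo artists 1 < 2 → not met
5. workstations without dedicated sharps container 2 > 1 → not met
6. age-verification policy absent → not met
7. autoclave spore test 738 days ago vs limit 730 → not met
8. bloodborne-pathogen training 400 days ago vs limit 365 → not met
9. sanitation citations on record 5 > 3 → not met
10. sterilization log present → met
11. condition 'offers permanent makeup' holds; body-art establishment permit present → met
12. client consent form absent → not met
Not met: 1, 2, 3, 4, 5, 6, 7, 8, 9, 12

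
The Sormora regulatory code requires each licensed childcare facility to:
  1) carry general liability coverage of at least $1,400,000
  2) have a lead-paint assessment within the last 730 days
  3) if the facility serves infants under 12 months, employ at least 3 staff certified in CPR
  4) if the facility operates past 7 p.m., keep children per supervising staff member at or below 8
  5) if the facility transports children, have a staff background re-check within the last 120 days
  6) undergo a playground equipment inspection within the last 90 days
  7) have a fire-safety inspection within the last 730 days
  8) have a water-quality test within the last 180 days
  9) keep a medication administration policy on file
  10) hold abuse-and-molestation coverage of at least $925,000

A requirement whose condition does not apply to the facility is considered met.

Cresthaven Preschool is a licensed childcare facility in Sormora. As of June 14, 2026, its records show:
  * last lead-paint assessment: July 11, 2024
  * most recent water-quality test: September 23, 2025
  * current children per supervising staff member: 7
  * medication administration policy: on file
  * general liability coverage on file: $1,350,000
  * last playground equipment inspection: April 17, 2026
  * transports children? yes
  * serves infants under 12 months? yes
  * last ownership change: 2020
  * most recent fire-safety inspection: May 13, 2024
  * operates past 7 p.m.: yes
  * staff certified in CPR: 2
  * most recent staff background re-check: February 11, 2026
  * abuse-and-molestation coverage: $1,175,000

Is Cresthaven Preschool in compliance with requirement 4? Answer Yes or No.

4. condition 'operates past 7 p.m.' holds; children per supervising staff member 7 ≤ 8 → met

Yes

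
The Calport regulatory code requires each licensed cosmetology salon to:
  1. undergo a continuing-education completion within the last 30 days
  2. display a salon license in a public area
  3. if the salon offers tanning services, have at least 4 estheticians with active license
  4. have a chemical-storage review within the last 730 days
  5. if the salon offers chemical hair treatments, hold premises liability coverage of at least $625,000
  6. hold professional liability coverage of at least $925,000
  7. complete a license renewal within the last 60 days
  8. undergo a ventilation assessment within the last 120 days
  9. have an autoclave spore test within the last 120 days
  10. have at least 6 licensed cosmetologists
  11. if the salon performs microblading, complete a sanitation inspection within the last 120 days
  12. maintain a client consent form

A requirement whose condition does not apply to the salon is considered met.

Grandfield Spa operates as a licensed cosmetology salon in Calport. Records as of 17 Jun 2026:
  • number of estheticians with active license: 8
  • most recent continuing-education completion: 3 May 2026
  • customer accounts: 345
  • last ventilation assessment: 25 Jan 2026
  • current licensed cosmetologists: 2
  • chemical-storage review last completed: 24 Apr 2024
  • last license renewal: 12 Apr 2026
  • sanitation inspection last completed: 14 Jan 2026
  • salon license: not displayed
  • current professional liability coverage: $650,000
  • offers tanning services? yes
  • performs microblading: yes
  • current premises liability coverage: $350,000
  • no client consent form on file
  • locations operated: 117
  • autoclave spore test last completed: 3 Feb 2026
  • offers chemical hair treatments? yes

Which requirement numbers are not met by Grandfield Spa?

1, 2, 4, 5, 6, 7, 8, 9, 10, 11, 12

1. continuing-education completion 45 days ago vs limit 30 → not met
2. salon license absent → not met
3. condition 'offers tanning services' holds; estheticians with active license 8 ≥ 4 → met
4. chemical-storage review 784 days ago vs limit 730 → not met
5. condition 'offers chemical hair treatments' holds; premises liability coverage $350,000 < $625,000 → not met
6. professional liability coverage $650,000 < $925,000 → not met
7. license renewal 66 days ago vs limit 60 → not met
8. ventilation assessment 143 days ago vs limit 120 → not met
9. autoclave spore test 134 days ago vs limit 120 → not met
10. licensed cosmetologists 2 < 6 → not met
11. condition 'performs microblading' holds; sanitation inspection 154 days ago vs limit 120 → not met
12. client consent form absent → not met
Not met: 1, 2, 4, 5, 6, 7, 8, 9, 10, 11, 12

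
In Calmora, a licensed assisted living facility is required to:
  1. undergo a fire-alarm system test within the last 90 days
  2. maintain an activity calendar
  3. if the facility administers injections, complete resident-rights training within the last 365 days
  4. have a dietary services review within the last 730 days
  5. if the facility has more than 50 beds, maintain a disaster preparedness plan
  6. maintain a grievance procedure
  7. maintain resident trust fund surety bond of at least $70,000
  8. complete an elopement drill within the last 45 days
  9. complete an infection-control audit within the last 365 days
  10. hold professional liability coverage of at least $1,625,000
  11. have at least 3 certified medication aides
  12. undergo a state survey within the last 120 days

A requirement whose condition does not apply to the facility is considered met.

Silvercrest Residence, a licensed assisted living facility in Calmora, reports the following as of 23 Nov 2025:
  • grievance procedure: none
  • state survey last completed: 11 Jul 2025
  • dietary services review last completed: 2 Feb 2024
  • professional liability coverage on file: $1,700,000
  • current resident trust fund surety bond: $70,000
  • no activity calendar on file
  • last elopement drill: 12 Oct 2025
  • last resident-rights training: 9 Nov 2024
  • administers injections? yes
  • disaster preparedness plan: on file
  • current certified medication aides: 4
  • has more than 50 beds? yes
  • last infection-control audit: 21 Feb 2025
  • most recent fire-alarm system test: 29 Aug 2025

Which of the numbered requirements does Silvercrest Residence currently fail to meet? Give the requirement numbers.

1. fire-alarm system test 86 days ago vs limit 90 → met
2. activity calendar absent → not met
3. condition 'administers injections' holds; resident-rights training 379 days ago vs limit 365 → not met
4. dietary services review 660 days ago vs limit 730 → met
5. condition 'has more than 50 beds' holds; disaster preparedness plan present → met
6. grievance procedure absent → not met
7. resident trust fund surety bond $70,000 ≥ $70,000 → met
8. elopement drill 42 days ago vs limit 45 → met
9. infection-control audit 275 days ago vs limit 365 → met
10. professional liability coverage $1,700,000 ≥ $1,625,000 → met
11. certified medication aides 4 ≥ 3 → met
12. state survey 135 days ago vs limit 120 → not met
Not met: 2, 3, 6, 12

2, 3, 6, 12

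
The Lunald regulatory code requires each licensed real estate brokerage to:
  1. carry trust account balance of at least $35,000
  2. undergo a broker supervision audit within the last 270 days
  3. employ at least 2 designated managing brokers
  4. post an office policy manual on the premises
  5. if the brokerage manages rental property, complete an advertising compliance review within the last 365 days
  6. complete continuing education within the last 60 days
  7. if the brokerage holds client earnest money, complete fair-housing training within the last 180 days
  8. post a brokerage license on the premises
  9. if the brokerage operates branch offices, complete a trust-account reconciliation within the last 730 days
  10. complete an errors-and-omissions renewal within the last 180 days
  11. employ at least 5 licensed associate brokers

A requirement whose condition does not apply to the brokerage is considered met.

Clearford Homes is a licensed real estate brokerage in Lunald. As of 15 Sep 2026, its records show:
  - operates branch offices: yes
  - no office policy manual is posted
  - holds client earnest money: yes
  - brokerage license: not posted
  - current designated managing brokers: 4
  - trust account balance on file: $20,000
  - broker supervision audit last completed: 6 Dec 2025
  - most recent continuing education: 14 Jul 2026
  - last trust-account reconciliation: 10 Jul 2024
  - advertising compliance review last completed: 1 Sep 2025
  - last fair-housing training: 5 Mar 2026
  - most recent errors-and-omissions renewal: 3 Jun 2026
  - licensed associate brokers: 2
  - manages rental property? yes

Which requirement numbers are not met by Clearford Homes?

1, 2, 4, 5, 6, 7, 8, 9, 11

1. trust account balance $20,000 < $35,000 → not met
2. broker supervision audit 283 days ago vs limit 270 → not met
3. designated managing brokers 4 ≥ 2 → met
4. office policy manual absent → not met
5. condition 'manages rental property' holds; advertising compliance review 379 days ago vs limit 365 → not met
6. continuing education 63 days ago vs limit 60 → not met
7. condition 'holds client earnest money' holds; fair-housing training 194 days ago vs limit 180 → not met
8. brokerage license absent → not met
9. condition 'operates branch offices' holds; trust-account reconciliation 797 days ago vs limit 730 → not met
10. errors-and-omissions renewal 104 days ago vs limit 180 → met
11. licensed associate brokers 2 < 5 → not met
Not met: 1, 2, 4, 5, 6, 7, 8, 9, 11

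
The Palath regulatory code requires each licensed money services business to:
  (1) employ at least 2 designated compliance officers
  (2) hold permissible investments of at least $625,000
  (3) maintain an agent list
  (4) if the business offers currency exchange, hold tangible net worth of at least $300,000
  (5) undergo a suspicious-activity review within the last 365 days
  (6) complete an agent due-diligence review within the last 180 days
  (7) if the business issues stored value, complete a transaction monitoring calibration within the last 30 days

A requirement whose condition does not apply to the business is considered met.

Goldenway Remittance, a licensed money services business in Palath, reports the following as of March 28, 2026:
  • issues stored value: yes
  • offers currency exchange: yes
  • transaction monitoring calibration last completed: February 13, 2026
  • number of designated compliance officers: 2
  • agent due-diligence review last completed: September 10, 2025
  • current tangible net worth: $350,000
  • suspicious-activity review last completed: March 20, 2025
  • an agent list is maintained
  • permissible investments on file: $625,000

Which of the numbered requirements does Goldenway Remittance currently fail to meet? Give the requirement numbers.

1. designated compliance officers 2 ≥ 2 → met
2. permissible investments $625,000 ≥ $625,000 → met
3. agent list present → met
4. condition 'offers currency exchange' holds; tangible net worth $350,000 ≥ $300,000 → met
5. suspicious-activity review 373 days ago vs limit 365 → not met
6. agent due-diligence review 199 days ago vs limit 180 → not met
7. condition 'issues stored value' holds; transaction monitoring calibration 43 days ago vs limit 30 → not met
Not met: 5, 6, 7

5, 6, 7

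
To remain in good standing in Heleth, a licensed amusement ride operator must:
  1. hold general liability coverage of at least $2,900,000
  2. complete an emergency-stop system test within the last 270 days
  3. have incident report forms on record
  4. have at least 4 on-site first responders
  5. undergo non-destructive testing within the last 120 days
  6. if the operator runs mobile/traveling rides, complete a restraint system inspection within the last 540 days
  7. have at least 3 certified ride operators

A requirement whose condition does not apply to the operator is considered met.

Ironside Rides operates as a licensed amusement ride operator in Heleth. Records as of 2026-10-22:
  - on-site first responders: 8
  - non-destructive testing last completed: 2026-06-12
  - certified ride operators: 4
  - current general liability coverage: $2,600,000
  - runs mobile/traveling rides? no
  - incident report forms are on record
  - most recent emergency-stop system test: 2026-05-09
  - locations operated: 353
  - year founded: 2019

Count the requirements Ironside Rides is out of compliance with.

2

1. general liability coverage $2,600,000 < $2,900,000 → not met
2. emergency-stop system test 166 days ago vs limit 270 → met
3. incident report forms present → met
4. on-site first responders 8 ≥ 4 → met
5. non-destructive testing 132 days ago vs limit 120 → not met
6. condition 'runs mobile/traveling rides' does not hold → requirement n/a → met
7. certified ride operators 4 ≥ 3 → met
Not met: 2 of 7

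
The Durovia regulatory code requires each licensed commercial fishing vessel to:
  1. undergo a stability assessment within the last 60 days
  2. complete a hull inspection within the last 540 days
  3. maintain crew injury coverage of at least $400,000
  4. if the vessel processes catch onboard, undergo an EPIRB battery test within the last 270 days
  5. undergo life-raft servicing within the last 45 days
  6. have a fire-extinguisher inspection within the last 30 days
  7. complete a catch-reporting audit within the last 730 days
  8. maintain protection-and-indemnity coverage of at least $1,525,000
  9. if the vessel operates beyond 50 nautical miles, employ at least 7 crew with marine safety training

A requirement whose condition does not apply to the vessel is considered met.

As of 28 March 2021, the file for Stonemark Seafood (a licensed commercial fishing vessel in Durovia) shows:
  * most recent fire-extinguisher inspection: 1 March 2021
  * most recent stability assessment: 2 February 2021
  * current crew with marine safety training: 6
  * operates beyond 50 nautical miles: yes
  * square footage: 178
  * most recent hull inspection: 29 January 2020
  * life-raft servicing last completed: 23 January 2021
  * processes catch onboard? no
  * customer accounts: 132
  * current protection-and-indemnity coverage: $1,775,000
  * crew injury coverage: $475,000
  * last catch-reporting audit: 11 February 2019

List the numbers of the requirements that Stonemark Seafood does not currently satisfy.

1. stability assessment 54 days ago vs limit 60 → met
2. hull inspection 424 days ago vs limit 540 → met
3. crew injury coverage $475,000 ≥ $400,000 → met
4. condition 'processes catch onboard' does not hold → requirement n/a → met
5. life-raft servicing 64 days ago vs limit 45 → not met
6. fire-extinguisher inspection 27 days ago vs limit 30 → met
7. catch-reporting audit 776 days ago vs limit 730 → not met
8. protection-and-indemnity coverage $1,775,000 ≥ $1,525,000 → met
9. condition 'operates beyond 50 nautical miles' holds; crew with marine safety training 6 < 7 → not met
Not met: 5, 7, 9

5, 7, 9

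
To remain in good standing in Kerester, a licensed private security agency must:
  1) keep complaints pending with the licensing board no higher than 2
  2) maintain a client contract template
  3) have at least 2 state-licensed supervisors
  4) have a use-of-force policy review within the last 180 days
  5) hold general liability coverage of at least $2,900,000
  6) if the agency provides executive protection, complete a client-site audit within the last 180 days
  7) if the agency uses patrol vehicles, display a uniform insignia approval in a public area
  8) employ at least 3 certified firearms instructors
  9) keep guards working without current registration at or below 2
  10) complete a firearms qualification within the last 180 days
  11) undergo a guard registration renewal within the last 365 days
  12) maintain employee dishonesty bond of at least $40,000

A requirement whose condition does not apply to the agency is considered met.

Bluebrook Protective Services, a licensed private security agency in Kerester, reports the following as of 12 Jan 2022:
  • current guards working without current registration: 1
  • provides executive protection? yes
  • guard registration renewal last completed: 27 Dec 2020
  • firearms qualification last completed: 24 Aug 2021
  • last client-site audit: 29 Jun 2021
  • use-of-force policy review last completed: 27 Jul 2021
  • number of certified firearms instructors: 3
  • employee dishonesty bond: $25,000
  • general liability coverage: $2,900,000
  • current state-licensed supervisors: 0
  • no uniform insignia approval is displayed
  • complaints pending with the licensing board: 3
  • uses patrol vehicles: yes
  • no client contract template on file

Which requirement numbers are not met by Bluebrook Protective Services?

1. complaints pending with the licensing board 3 > 2 → not met
2. client contract template absent → not met
3. state-licensed supervisors 0 < 2 → not met
4. use-of-force policy review 169 days ago vs limit 180 → met
5. general liability coverage $2,900,000 ≥ $2,900,000 → met
6. condition 'provides executive protection' holds; client-site audit 197 days ago vs limit 180 → not met
7. condition 'uses patrol vehicles' holds; uniform insignia approval absent → not met
8. certified firearms instructors 3 ≥ 3 → met
9. guards working without current registration 1 ≤ 2 → met
10. firearms qualification 141 days ago vs limit 180 → met
11. guard registration renewal 381 days ago vs limit 365 → not met
12. employee dishonesty bond $25,000 < $40,000 → not met
Not met: 1, 2, 3, 6, 7, 11, 12

1, 2, 3, 6, 7, 11, 12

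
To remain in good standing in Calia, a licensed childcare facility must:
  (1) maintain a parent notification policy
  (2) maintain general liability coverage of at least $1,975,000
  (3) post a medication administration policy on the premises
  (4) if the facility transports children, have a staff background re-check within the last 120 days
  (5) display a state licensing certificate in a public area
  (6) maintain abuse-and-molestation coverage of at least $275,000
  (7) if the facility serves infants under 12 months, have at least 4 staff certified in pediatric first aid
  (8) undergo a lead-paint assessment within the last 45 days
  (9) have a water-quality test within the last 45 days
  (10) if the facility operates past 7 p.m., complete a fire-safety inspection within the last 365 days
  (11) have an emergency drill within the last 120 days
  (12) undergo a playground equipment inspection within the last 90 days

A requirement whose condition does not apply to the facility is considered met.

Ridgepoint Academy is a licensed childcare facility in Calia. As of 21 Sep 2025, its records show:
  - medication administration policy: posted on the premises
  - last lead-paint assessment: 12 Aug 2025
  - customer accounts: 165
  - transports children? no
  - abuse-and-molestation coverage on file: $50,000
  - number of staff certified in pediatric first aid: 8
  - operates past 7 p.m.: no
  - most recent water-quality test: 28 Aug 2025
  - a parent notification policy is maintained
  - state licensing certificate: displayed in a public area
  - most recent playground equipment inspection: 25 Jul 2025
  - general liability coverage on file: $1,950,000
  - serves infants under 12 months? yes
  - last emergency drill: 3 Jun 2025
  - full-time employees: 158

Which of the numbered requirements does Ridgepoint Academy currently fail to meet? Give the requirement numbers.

2, 6

1. parent notification policy present → met
2. general liability coverage $1,950,000 < $1,975,000 → not met
3. medication administration policy present → met
4. condition 'transports children' does not hold → requirement n/a → met
5. state licensing certificate present → met
6. abuse-and-molestation coverage $50,000 < $275,000 → not met
7. condition 'serves infants under 12 months' holds; staff certified in pediatric first aid 8 ≥ 4 → met
8. lead-paint assessment 40 days ago vs limit 45 → met
9. water-quality test 24 days ago vs limit 45 → met
10. condition 'operates past 7 p.m.' does not hold → requirement n/a → met
11. emergency drill 110 days ago vs limit 120 → met
12. playground equipment inspection 58 days ago vs limit 90 → met
Not met: 2, 6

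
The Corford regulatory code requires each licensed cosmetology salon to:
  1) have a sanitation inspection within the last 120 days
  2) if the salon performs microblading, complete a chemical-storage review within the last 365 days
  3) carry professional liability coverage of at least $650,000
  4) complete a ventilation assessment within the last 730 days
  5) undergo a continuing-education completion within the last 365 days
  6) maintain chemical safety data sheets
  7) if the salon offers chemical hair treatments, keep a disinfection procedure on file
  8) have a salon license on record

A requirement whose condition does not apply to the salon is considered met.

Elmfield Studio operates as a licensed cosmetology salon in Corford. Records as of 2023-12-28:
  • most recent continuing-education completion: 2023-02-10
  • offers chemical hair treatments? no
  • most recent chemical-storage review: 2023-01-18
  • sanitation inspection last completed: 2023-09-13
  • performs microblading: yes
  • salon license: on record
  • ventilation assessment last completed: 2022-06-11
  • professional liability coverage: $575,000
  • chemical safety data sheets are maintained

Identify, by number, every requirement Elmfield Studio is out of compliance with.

3

1. sanitation inspection 106 days ago vs limit 120 → met
2. condition 'performs microblading' holds; chemical-storage review 344 days ago vs limit 365 → met
3. professional liability coverage $575,000 < $650,000 → not met
4. ventilation assessment 565 days ago vs limit 730 → met
5. continuing-education completion 321 days ago vs limit 365 → met
6. chemical safety data sheets present → met
7. condition 'offers chemical hair treatments' does not hold → requirement n/a → met
8. salon license present → met
Not met: 3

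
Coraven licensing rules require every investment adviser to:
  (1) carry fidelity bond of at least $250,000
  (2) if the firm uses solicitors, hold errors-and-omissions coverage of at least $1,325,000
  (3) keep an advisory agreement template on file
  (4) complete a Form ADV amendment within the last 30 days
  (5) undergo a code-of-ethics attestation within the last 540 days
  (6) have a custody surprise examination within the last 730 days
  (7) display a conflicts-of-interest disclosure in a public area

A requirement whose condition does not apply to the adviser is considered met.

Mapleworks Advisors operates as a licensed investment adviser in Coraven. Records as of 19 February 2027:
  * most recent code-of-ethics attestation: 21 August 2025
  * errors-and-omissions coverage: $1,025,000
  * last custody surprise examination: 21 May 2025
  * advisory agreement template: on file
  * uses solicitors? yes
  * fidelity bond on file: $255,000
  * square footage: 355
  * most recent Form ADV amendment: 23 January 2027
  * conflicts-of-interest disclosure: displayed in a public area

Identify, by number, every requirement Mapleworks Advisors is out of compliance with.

2, 5

1. fidelity bond $255,000 ≥ $250,000 → met
2. condition 'uses solicitors' holds; errors-and-omissions coverage $1,025,000 < $1,325,000 → not met
3. advisory agreement template present → met
4. Form ADV amendment 27 days ago vs limit 30 → met
5. code-of-ethics attestation 547 days ago vs limit 540 → not met
6. custody surprise examination 639 days ago vs limit 730 → met
7. conflicts-of-interest disclosure present → met
Not met: 2, 5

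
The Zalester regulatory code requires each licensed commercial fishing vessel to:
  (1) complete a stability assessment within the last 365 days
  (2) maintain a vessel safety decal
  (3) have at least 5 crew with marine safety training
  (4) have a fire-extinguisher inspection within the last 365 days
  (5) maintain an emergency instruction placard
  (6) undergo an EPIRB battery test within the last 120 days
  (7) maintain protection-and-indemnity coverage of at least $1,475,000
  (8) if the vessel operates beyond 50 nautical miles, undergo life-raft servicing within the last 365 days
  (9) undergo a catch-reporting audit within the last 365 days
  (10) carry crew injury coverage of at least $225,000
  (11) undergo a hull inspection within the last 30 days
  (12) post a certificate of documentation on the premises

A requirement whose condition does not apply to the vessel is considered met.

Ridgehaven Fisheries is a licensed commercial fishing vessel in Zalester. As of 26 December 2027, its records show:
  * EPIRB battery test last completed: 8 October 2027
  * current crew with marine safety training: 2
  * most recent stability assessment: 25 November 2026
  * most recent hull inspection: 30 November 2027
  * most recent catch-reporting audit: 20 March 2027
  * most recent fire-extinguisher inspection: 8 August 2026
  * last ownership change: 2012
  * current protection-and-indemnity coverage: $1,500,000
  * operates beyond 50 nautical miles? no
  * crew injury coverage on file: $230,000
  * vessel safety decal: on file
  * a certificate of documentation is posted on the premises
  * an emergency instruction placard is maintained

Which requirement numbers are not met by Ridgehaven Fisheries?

1, 3, 4

1. stability assessment 396 days ago vs limit 365 → not met
2. vessel safety decal present → met
3. crew with marine safety training 2 < 5 → not met
4. fire-extinguisher inspection 505 days ago vs limit 365 → not met
5. emergency instruction placard present → met
6. EPIRB battery test 79 days ago vs limit 120 → met
7. protection-and-indemnity coverage $1,500,000 ≥ $1,475,000 → met
8. condition 'operates beyond 50 nautical miles' does not hold → requirement n/a → met
9. catch-reporting audit 281 days ago vs limit 365 → met
10. crew injury coverage $230,000 ≥ $225,000 → met
11. hull inspection 26 days ago vs limit 30 → met
12. certificate of documentation present → met
Not met: 1, 3, 4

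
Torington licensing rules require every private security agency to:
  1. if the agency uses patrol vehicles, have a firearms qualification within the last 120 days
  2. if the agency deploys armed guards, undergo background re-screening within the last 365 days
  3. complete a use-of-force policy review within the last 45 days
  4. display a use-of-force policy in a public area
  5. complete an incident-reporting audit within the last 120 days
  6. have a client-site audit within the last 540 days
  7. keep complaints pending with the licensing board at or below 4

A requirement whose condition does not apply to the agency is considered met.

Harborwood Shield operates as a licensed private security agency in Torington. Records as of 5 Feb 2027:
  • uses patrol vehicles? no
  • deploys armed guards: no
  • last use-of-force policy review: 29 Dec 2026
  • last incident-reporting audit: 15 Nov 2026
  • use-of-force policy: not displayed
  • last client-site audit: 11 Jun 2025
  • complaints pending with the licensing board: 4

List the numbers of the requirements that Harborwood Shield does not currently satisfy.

1. condition 'uses patrol vehicles' does not hold → requirement n/a → met
2. condition 'deploys armed guards' does not hold → requirement n/a → met
3. use-of-force policy review 38 days ago vs limit 45 → met
4. use-of-force policy absent → not met
5. incident-reporting audit 82 days ago vs limit 120 → met
6. client-site audit 604 days ago vs limit 540 → not met
7. complaints pending with the licensing board 4 ≤ 4 → met
Not met: 4, 6

4, 6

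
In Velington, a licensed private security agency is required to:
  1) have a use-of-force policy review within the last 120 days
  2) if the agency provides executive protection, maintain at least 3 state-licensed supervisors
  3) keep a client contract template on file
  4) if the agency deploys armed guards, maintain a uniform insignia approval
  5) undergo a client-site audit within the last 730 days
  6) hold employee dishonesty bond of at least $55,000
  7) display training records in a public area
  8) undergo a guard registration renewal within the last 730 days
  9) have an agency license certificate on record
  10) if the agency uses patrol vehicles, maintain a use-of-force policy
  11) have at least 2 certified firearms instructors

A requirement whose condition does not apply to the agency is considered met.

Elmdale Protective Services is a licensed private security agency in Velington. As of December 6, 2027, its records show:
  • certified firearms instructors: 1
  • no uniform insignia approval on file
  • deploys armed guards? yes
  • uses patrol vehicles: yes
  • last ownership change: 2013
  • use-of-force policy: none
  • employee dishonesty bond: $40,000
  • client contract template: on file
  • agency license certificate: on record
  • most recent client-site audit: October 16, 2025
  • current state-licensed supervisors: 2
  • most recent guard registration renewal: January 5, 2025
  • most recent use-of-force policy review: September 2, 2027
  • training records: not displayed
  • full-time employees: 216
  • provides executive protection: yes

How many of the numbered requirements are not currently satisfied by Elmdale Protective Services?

1. use-of-force policy review 95 days ago vs limit 120 → met
2. condition 'provides executive protection' holds; state-licensed supervisors 2 < 3 → not met
3. client contract template present → met
4. condition 'deploys armed guards' holds; uniform insignia approval absent → not met
5. client-site audit 781 days ago vs limit 730 → not met
6. employee dishonesty bond $40,000 < $55,000 → not met
7. training records absent → not met
8. guard registration renewal 1065 days ago vs limit 730 → not met
9. agency license certificate present → met
10. condition 'uses patrol vehicles' holds; use-of-force policy absent → not met
11. certified firearms instructors 1 < 2 → not met
Not met: 8 of 11

8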